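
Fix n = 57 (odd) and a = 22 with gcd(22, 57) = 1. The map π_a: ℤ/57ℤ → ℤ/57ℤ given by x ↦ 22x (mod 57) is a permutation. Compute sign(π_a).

-1

Start at x=1: 1 → 22 → 28 → 46 → 43 → 34 → 7 → … (one orbit).
π_22 has 6 disjoint cycles with lengths [18, 18, 18, 1, 1, 1] on {0,…,56}.
6 cycles on 57: each ℓ→(−1)^(ℓ−1), product (−1)^51 = -1.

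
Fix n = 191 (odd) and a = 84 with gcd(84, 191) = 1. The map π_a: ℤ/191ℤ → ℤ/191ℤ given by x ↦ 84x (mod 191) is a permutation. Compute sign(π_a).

Trace 190: π^k(190) = [190, 107, 11, 160, 70, 150, 185] for k=0..6.
π_84 has 6 disjoint cycles with lengths [38, 38, 38, 38, 38, 1] on {0,…,190}.
191 − 6 = 185 transpositions; sign(π) = (−1)^185 = -1.
Zolotarev: (84|191) = -1, matching the cycle-count sign.

-1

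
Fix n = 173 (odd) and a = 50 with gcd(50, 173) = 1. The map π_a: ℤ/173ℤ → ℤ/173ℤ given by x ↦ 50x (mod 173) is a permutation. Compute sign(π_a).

Orbit of 41 under x↦50x: [41, 147, 84, 48, 151, 111, 14]… (length divides ord_173(50)).
The orbit structure of x ↦ 50x mod 173: 2 orbits of sizes [172, 1].
2 cycles on 173: each ℓ→(−1)^(ℓ−1), product (−1)^171 = -1.

-1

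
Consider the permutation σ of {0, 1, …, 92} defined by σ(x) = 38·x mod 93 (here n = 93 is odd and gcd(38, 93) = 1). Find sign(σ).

-1

Orbit of 71 under x↦38x: [71, 1, 38, 49, 2, 76, 5]… (length divides ord_93(38)).
6 cycles of lengths [30, 30, 15, 15, 2, 1].
Σ(ℓ_i−1) = 93−6 = 87; sign = (−1)^87 = -1.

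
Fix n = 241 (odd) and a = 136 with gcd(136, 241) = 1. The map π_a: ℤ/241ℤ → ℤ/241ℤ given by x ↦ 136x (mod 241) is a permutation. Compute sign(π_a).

Trace 76: π^k(76) = [76, 214, 184, 201, 103, 30, 224] for k=0..6.
4 cycles of lengths [80, 80, 80, 1].
4 cycles on 241: each ℓ→(−1)^(ℓ−1), product (−1)^237 = -1.
The Jacobi symbol (136|241) = -1 (Zolotarev) agrees.

-1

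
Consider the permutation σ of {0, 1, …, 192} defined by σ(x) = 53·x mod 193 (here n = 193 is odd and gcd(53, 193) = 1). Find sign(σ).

Trace 48: π^k(48) = [48, 35, 118, 78, 81, 47, 175] for k=0..6.
Cycle lengths of π_53 on ℤ/193ℤ: [192, 1]; 2 cycles in total.
2 cycles on 193: each ℓ→(−1)^(ℓ−1), product (−1)^191 = -1.
(53|193)_J = -1 (Zolotarev's lemma cross-check).

-1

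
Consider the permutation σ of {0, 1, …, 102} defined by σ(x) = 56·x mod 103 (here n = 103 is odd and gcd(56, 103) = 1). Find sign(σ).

Start at x=1: 1 → 56 → 46 → 1 (one orbit).
Cycle lengths of π_56 on ℤ/103ℤ: [3, 3, 3, 3, 3, 3, 3, 3, 3, 3, 3, 3, 3, 3, 3, 3, 3, 3, 3, 3, 3, 3, 3, 3, 3, 3, 3, 3, 3, 3, 3, 3, 3, 3, 1]; 35 cycles in total.
n − c = 103 − 35 = 68; sign = (−1)^68 = +1.

+1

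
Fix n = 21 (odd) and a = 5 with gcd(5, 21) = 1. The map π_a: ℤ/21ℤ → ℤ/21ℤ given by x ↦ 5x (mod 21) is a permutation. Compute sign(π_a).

Trace 5: π^k(5) = [5, 4, 20, 16, 17, 1] for k=0..5.
The orbit structure of x ↦ 5x mod 21: 5 orbits of sizes [6, 6, 6, 2, 1].
5 cycles on 21: each ℓ→(−1)^(ℓ−1), product (−1)^16 = +1.

+1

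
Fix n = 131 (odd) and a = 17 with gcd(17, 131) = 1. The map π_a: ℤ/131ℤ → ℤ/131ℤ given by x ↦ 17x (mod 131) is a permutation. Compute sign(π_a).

-1

Start at x=44: 44 → 93 → 9 → 22 → 112 → 70 → 11 → … (one orbit).
Cycle type of π: 130 + 1; total 2 cycles.
Σ(ℓ_i−1) = 131−2 = 129; sign = (−1)^129 = -1.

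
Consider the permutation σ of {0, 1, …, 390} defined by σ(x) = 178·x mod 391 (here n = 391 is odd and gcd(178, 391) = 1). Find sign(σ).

Orbit of 60 under x↦178x: [60, 123, 389, 35, 365, 64, 53]… (length divides ord_391(178)).
Cycle type of π: 88×4 + 22 + 8×2 + 1; total 8 cycles.
n − c = 391 − 8 = 383; sign = (−1)^383 = -1.

-1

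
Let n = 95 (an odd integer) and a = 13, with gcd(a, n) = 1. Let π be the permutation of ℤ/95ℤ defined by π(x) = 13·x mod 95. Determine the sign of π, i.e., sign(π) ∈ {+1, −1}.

Orbit of 6 under x↦13x: [6, 78, 64, 72, 81, 8, 9]… (length divides ord_95(13)).
Decompose π into cycles: lengths [36, 36, 18, 4, 1] (5 cycles, including the fixed point 0).
5 cycles on 95: each ℓ→(−1)^(ℓ−1), product (−1)^90 = +1.

+1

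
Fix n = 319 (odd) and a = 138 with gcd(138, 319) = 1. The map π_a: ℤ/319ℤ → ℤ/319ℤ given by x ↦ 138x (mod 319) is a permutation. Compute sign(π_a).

-1

Orbit of 150 under x↦138x: [150, 284, 274, 170, 173, 268, 299]… (length divides ord_319(138)).
Decompose π into cycles: lengths [70, 70, 70, 70, 14, 14, 10, 1] (8 cycles, including the fixed point 0).
8 cycles on 319: each ℓ→(−1)^(ℓ−1), product (−1)^311 = -1.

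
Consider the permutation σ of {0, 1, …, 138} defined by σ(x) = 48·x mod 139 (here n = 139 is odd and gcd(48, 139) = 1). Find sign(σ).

Start at x=105: 105 → 36 → 60 → 100 → 74 → 77 → 82 → … (one orbit).
Cycle type of π: 46×3 + 1; total 4 cycles.
sign(π) = (−1)^{n − #cycles} = (−1)^{139−4} = (−1)^135 = -1.

-1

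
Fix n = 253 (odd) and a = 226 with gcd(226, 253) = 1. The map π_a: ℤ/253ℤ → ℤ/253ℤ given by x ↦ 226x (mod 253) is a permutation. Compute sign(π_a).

Orbit of 59 under x↦226x: [59, 178, 1, 226, 223, 51, 141]… (length divides ord_253(226)).
Cycle type of π: 110×2 + 22 + 10 + 1; total 5 cycles.
sign(π) = (−1)^{n − #cycles} = (−1)^{253−5} = (−1)^248 = +1.
(226|253)_J = +1 (Zolotarev's lemma cross-check).

+1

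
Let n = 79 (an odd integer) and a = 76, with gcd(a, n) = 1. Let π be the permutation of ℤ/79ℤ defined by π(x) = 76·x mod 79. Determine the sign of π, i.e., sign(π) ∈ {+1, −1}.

+1

Start at x=44: 44 → 26 → 1 → 76 → 9 → 52 → 2 → … (one orbit).
3 cycles of lengths [39, 39, 1].
With 3 cycles on 79 points, sign = (−1)^{79−3} = +1.
Via Zolotarev, sign(π_{76}) = (76|79) = +1.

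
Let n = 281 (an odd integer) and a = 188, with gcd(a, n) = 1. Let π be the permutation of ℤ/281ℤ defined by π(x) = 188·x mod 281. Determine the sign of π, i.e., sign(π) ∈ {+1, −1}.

Start at x=192: 192 → 128 → 179 → 213 → 142 → 1 → 188 → … (one orbit).
The orbit structure of x ↦ 188x mod 281: 8 orbits of sizes [40, 40, 40, 40, 40, 40, 40, 1].
Σ(ℓ_i−1) = 281−8 = 273; sign = (−1)^273 = -1.
(188|281)_J = -1 (Zolotarev's lemma cross-check).

-1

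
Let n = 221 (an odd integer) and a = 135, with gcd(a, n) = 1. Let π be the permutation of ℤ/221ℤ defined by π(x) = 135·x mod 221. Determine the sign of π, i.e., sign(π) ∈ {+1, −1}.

-1

Trace 135: π^k(135) = [135, 103, 203, 1] for k=0..3.
The orbit structure of x ↦ 135x mod 221: 60 orbits of sizes [4, 4, 4, 4, 4, 4, 4, 4, 4, 4, 4, 4, 4, 4, 4, 4, 4, 4, 4, 4, 4, 4, 4, 4, 4, 4, 4, 4, 4, 4, 4, 4, 4, 4, 4, 4, 4, 4, 4, 4, 4, 4, 4, 4, 4, 4, 4, 4, 4, 4, 4, 2, 2, 2, 2, 2, 2, 2, 2, 1].
Σ(ℓ_i−1) = 221−60 = 161; sign = (−1)^161 = -1.
The Jacobi symbol (135|221) = -1 (Zolotarev) agrees.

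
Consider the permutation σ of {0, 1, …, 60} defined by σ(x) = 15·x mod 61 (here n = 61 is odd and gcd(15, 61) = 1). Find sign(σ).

Orbit of 42 under x↦15x: [42, 20, 56, 47, 34, 22, 25]… (length divides ord_61(15)).
π_15 has 5 disjoint cycles with lengths [15, 15, 15, 15, 1] on {0,…,60}.
sign(π) = (−1)^{n − #cycles} = (−1)^{61−5} = (−1)^56 = +1.

+1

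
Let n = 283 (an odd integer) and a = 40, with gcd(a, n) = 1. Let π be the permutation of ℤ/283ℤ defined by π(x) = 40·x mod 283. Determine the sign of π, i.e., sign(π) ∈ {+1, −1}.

+1

Orbit of 113 under x↦40x: [113, 275, 246, 218, 230, 144, 100]… (length divides ord_283(40)).
Cycle type of π: 141×2 + 1; total 3 cycles.
3 cycles on 283: each ℓ→(−1)^(ℓ−1), product (−1)^280 = +1.
The Jacobi symbol (40|283) = +1 (Zolotarev) agrees.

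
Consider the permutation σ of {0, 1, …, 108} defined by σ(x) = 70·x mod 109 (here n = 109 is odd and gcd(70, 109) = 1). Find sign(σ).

-1

Start at x=16: 16 → 30 → 29 → 68 → 73 → 96 → 71 → … (one orbit).
2 cycles of lengths [108, 1].
sign(π) = (−1)^{n − #cycles} = (−1)^{109−2} = (−1)^107 = -1.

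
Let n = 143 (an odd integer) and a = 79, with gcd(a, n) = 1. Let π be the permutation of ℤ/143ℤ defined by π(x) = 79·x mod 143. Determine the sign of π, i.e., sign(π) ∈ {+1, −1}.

Orbit of 14 under x↦79x: [14, 105, 1, 79, 92, 118, 27]… (length divides ord_143(79)).
π_79 has 26 disjoint cycles with lengths [10, 10, 10, 10, 10, 10, 10, 10, 10, 10, 10, 10, 10, 1, 1, 1, 1, 1, 1, 1, 1, 1, 1, 1, 1, 1] on {0,…,142}.
n − c = 143 − 26 = 117; sign = (−1)^117 = -1.
(79|143)_J = -1 (Zolotarev's lemma cross-check).

-1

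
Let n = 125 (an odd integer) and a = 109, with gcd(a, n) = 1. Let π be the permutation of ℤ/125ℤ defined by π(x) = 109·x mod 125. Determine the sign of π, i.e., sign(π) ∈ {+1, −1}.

Trace 36: π^k(36) = [36, 49, 91, 44, 46, 14, 26] for k=0..6.
Decompose π into cycles: lengths [50, 50, 10, 10, 2, 2, 1] (7 cycles, including the fixed point 0).
sign(π) = (−1)^{n − #cycles} = (−1)^{125−7} = (−1)^118 = +1.

+1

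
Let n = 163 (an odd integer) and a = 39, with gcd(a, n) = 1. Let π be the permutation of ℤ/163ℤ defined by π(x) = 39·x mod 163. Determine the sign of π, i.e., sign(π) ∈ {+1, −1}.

Orbit of 134 under x↦39x: [134, 10, 64, 51, 33, 146, 152]… (length divides ord_163(39)).
Cycle type of π: 81×2 + 1; total 3 cycles.
163 − 3 = 160 transpositions; sign(π) = (−1)^160 = +1.
Check: (39/163) = +1 by Zolotarev.

+1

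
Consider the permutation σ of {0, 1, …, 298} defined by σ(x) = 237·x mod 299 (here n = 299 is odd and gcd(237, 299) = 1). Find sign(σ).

-1

Orbit of 185 under x↦237x: [185, 191, 118, 159, 9, 40, 211]… (length divides ord_299(237)).
The orbit structure of x ↦ 237x mod 299: 10 orbits of sizes [66, 66, 66, 66, 22, 3, 3, 3, 3, 1].
299 − 10 = 289 transpositions; sign(π) = (−1)^289 = -1.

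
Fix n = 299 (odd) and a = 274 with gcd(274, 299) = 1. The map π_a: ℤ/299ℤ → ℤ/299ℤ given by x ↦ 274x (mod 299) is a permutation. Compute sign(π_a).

-1

Start at x=274: 274 → 27 → 222 → 131 → 14 → 248 → 79 → … (one orbit).
The orbit structure of x ↦ 274x mod 299: 26 orbits of sizes [22, 22, 22, 22, 22, 22, 22, 22, 22, 22, 22, 22, 22, 1, 1, 1, 1, 1, 1, 1, 1, 1, 1, 1, 1, 1].
299 − 26 = 273 transpositions; sign(π) = (−1)^273 = -1.
The Jacobi symbol (274|299) = -1 (Zolotarev) agrees.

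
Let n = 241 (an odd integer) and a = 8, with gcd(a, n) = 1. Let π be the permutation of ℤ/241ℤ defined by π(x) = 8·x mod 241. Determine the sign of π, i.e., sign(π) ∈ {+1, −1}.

+1

Orbit of 211 under x↦8x: [211, 1, 8, 64, 30, 240, 233]… (length divides ord_241(8)).
31 cycles of lengths [8, 8, 8, 8, 8, 8, 8, 8, 8, 8, 8, 8, 8, 8, 8, 8, 8, 8, 8, 8, 8, 8, 8, 8, 8, 8, 8, 8, 8, 8, 1].
Σ(ℓ_i−1) = 241−31 = 210; sign = (−1)^210 = +1.
Via Zolotarev, sign(π_{8}) = (8|241) = +1.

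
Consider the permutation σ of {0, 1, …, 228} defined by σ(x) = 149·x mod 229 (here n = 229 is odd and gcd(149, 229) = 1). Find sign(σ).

Start at x=27: 27 → 130 → 134 → 43 → 224 → 171 → 60 → … (one orbit).
π_149 has 5 disjoint cycles with lengths [57, 57, 57, 57, 1] on {0,…,228}.
5 cycles on 229: each ℓ→(−1)^(ℓ−1), product (−1)^224 = +1.
Zolotarev: (149|229) = +1, matching the cycle-count sign.

+1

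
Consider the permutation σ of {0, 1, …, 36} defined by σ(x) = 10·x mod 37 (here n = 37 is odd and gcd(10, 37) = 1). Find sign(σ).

+1

Trace 10: π^k(10) = [10, 26, 1] for k=0..2.
The orbit structure of x ↦ 10x mod 37: 13 orbits of sizes [3, 3, 3, 3, 3, 3, 3, 3, 3, 3, 3, 3, 1].
13 cycles on 37: each ℓ→(−1)^(ℓ−1), product (−1)^24 = +1.
The Jacobi symbol (10|37) = +1 (Zolotarev) agrees.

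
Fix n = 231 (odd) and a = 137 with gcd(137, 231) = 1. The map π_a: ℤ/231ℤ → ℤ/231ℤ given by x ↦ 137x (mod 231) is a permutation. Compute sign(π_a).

-1

Start at x=86: 86 → 1 → 137 → 58 → 92 → 130 → 23 → … (one orbit).
π_137 has 18 disjoint cycles with lengths [30, 30, 30, 30, 15, 15, 15, 15, 10, 10, 6, 6, 5, 5, 3, 3, 2, 1] on {0,…,230}.
231 − 18 = 213 transpositions; sign(π) = (−1)^213 = -1.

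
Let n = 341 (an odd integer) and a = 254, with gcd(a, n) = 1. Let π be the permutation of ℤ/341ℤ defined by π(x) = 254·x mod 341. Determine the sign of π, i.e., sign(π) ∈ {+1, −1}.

-1

Orbit of 254 under x↦254x: [254, 67, 309, 56, 243, 1]… (length divides ord_341(254)).
Cycle lengths of π_254 on ℤ/341ℤ: [6, 6, 6, 6, 6, 6, 6, 6, 6, 6, 6, 6, 6, 6, 6, 6, 6, 6, 6, 6, 6, 6, 6, 6, 6, 6, 6, 6, 6, 6, 6, 6, 6, 6, 6, 6, 6, 6, 6, 6, 6, 6, 6, 6, 6, 6, 6, 6, 6, 6, 6, 6, 6, 6, 6, 1, 1, 1, 1, 1, 1, 1, 1, 1, 1, 1]; 66 cycles in total.
n − c = 341 − 66 = 275; sign = (−1)^275 = -1.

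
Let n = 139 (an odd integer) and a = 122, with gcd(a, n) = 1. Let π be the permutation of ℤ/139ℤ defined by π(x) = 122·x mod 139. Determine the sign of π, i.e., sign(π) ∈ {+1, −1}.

Start at x=80: 80 → 30 → 46 → 52 → 89 → 16 → 6 → … (one orbit).
Cycle type of π: 69×2 + 1; total 3 cycles.
n − c = 139 − 3 = 136; sign = (−1)^136 = +1.

+1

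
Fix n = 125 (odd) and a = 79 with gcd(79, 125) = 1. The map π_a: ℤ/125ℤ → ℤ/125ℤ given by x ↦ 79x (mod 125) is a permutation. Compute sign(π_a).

+1

Start at x=19: 19 → 1 → 79 → 116 → 39 → 81 → 24 → … (one orbit).
Decompose π into cycles: lengths [50, 50, 10, 10, 2, 2, 1] (7 cycles, including the fixed point 0).
7 cycles on 125: each ℓ→(−1)^(ℓ−1), product (−1)^118 = +1.
(79|125)_J = +1 (Zolotarev's lemma cross-check).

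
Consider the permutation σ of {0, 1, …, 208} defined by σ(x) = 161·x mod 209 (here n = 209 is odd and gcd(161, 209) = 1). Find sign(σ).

Orbit of 42 under x↦161x: [42, 74, 1, 161, 5, 178, 25]… (length divides ord_209(161)).
Decompose π into cycles: lengths [90, 90, 10, 9, 9, 1] (6 cycles, including the fixed point 0).
Σ(ℓ_i−1) = 209−6 = 203; sign = (−1)^203 = -1.
The Jacobi symbol (161|209) = -1 (Zolotarev) agrees.

-1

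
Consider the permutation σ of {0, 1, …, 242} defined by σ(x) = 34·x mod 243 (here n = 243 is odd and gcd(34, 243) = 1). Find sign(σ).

+1

Trace 19: π^k(19) = [19, 160, 94, 37, 43, 4, 136] for k=0..6.
Decompose π into cycles: lengths [81, 81, 27, 27, 9, 9, 3, 3, 1, 1, 1] (11 cycles, including the fixed point 0).
sign(π) = (−1)^{n − #cycles} = (−1)^{243−11} = (−1)^232 = +1.
Zolotarev: (34|243) = +1, matching the cycle-count sign.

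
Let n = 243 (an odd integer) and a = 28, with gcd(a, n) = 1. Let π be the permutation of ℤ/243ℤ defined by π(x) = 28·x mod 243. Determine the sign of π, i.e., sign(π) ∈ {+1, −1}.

Orbit of 1 under x↦28x: [1, 28, 55, 82, 109, 136, 163]… (length divides ord_243(28)).
Decompose π into cycles: lengths [9, 9, 9, 9, 9, 9, 9, 9, 9, 9, 9, 9, 9, 9, 9, 9, 9, 9, 3, 3, 3, 3, 3, 3, 3, 3, 3, 3, 3, 3, 3, 3, 3, 3, 3, 3, 1, 1, 1, 1, 1, 1, 1, 1, 1, 1, 1, 1, 1, 1, 1, 1, 1, 1, 1, 1, 1, 1, 1, 1, 1, 1, 1] (63 cycles, including the fixed point 0).
63 cycles on 243: each ℓ→(−1)^(ℓ−1), product (−1)^180 = +1.

+1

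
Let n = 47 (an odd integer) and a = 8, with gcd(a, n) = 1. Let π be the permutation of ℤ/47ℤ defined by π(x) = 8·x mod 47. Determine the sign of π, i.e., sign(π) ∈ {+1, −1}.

+1

Start at x=24: 24 → 4 → 32 → 21 → 27 → 28 → 36 → … (one orbit).
3 cycles of lengths [23, 23, 1].
47 − 3 = 44 transpositions; sign(π) = (−1)^44 = +1.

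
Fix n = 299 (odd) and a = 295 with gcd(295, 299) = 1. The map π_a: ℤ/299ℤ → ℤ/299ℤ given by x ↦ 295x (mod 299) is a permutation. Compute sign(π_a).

-1

Orbit of 157 under x↦295x: [157, 269, 120, 118, 126, 94, 222]… (length divides ord_299(295)).
Cycle type of π: 66×4 + 22 + 3×4 + 1; total 10 cycles.
With 10 cycles on 299 points, sign = (−1)^{299−10} = -1.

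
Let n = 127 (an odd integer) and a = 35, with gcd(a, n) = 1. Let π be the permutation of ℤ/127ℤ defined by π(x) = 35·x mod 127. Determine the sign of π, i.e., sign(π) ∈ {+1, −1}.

+1

Orbit of 122 under x↦35x: [122, 79, 98, 1, 35, 82, 76]… (length divides ord_127(35)).
Cycle lengths of π_35 on ℤ/127ℤ: [63, 63, 1]; 3 cycles in total.
n − c = 127 − 3 = 124; sign = (−1)^124 = +1.
Check: (35/127) = +1 by Zolotarev.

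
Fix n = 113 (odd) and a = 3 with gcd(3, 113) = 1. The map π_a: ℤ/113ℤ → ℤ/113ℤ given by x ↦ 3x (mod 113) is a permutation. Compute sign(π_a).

Orbit of 21 under x↦3x: [21, 63, 76, 2, 6, 18, 54]… (length divides ord_113(3)).
Cycle lengths of π_3 on ℤ/113ℤ: [112, 1]; 2 cycles in total.
With 2 cycles on 113 points, sign = (−1)^{113−2} = -1.

-1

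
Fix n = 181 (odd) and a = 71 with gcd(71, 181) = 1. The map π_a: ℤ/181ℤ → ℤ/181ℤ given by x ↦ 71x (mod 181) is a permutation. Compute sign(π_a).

Orbit of 145 under x↦71x: [145, 159, 67, 51, 1, 71, 154]… (length divides ord_181(71)).
The orbit structure of x ↦ 71x mod 181: 4 orbits of sizes [60, 60, 60, 1].
sign(π) = (−1)^{n − #cycles} = (−1)^{181−4} = (−1)^177 = -1.

-1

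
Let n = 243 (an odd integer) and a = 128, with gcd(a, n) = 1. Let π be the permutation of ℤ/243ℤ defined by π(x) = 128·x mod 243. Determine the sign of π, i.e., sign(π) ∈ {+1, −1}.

-1

Trace 196: π^k(196) = [196, 59, 19, 2, 13, 206, 124] for k=0..6.
Decompose π into cycles: lengths [162, 54, 18, 6, 2, 1] (6 cycles, including the fixed point 0).
6 cycles on 243: each ℓ→(−1)^(ℓ−1), product (−1)^237 = -1.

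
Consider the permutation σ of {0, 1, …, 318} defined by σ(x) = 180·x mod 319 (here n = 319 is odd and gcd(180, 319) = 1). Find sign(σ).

+1

Trace 93: π^k(93) = [93, 152, 245, 78, 4, 82, 86] for k=0..6.
Decompose π into cycles: lengths [70, 70, 70, 70, 14, 14, 5, 5, 1] (9 cycles, including the fixed point 0).
With 9 cycles on 319 points, sign = (−1)^{319−9} = +1.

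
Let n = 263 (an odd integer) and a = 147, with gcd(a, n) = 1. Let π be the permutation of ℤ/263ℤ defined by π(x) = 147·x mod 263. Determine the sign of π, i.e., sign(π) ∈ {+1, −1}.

+1

Orbit of 99 under x↦147x: [99, 88, 49, 102, 3, 178, 129]… (length divides ord_263(147)).
Cycle type of π: 131×2 + 1; total 3 cycles.
263 − 3 = 260 transpositions; sign(π) = (−1)^260 = +1.
The Jacobi symbol (147|263) = +1 (Zolotarev) agrees.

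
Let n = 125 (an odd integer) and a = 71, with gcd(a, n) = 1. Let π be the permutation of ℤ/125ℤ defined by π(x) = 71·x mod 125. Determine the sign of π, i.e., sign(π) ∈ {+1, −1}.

Trace 21: π^k(21) = [21, 116, 111, 6, 51, 121, 91] for k=0..6.
13 cycles of lengths [25, 25, 25, 25, 5, 5, 5, 5, 1, 1, 1, 1, 1].
125 − 13 = 112 transpositions; sign(π) = (−1)^112 = +1.
Check: (71/125) = +1 by Zolotarev.

+1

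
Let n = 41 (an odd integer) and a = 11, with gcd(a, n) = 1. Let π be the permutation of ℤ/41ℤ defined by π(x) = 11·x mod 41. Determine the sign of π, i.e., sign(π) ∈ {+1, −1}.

Start at x=18: 18 → 34 → 5 → 14 → 31 → 13 → 20 → … (one orbit).
2 cycles of lengths [40, 1].
With 2 cycles on 41 points, sign = (−1)^{41−2} = -1.
(11|41)_J = -1 (Zolotarev's lemma cross-check).

-1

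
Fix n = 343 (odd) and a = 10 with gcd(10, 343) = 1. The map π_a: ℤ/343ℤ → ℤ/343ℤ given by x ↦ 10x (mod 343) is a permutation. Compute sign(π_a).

Orbit of 183 under x↦10x: [183, 115, 121, 181, 95, 264, 239]… (length divides ord_343(10)).
The orbit structure of x ↦ 10x mod 343: 4 orbits of sizes [294, 42, 6, 1].
Σ(ℓ_i−1) = 343−4 = 339; sign = (−1)^339 = -1.
The Jacobi symbol (10|343) = -1 (Zolotarev) agrees.

-1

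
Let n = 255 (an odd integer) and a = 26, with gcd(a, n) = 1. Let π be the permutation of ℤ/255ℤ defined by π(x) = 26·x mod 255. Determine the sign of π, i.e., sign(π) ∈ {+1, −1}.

Trace 1: π^k(1) = [1, 26, 166, 236, 16, 161, 106] for k=0..6.
The orbit structure of x ↦ 26x mod 255: 40 orbits of sizes [8, 8, 8, 8, 8, 8, 8, 8, 8, 8, 8, 8, 8, 8, 8, 8, 8, 8, 8, 8, 8, 8, 8, 8, 8, 8, 8, 8, 8, 8, 2, 2, 2, 2, 2, 1, 1, 1, 1, 1].
With 40 cycles on 255 points, sign = (−1)^{255−40} = -1.
Via Zolotarev, sign(π_{26}) = (26|255) = -1.

-1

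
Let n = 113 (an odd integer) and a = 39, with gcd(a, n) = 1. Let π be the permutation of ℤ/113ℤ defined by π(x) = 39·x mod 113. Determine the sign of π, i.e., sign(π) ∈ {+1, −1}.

Trace 29: π^k(29) = [29, 1, 39, 52, 107, 105, 27] for k=0..6.
Cycle type of π: 112 + 1; total 2 cycles.
113 − 2 = 111 transpositions; sign(π) = (−1)^111 = -1.

-1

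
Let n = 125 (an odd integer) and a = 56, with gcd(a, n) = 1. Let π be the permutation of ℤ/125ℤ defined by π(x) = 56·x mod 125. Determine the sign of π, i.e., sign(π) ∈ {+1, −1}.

+1

Start at x=1: 1 → 56 → 11 → 116 → 121 → 26 → 81 → … (one orbit).
Cycle type of π: 25×4 + 5×4 + 1×5; total 13 cycles.
sign(π) = (−1)^{n − #cycles} = (−1)^{125−13} = (−1)^112 = +1.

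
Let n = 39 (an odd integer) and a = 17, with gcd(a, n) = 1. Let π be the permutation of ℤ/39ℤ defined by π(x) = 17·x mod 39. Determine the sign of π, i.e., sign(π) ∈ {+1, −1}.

Trace 17: π^k(17) = [17, 16, 38, 22, 23, 1] for k=0..5.
8 cycles of lengths [6, 6, 6, 6, 6, 6, 2, 1].
With 8 cycles on 39 points, sign = (−1)^{39−8} = -1.

-1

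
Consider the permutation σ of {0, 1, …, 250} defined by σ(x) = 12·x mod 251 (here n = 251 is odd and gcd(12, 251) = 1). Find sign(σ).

Start at x=219: 219 → 118 → 161 → 175 → 92 → 100 → 196 → … (one orbit).
The orbit structure of x ↦ 12x mod 251: 3 orbits of sizes [125, 125, 1].
3 cycles on 251: each ℓ→(−1)^(ℓ−1), product (−1)^248 = +1.
(12|251)_J = +1 (Zolotarev's lemma cross-check).

+1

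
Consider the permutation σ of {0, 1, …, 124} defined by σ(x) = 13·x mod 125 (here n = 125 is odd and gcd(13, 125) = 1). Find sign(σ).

-1

Orbit of 67 under x↦13x: [67, 121, 73, 74, 87, 6, 78]… (length divides ord_125(13)).
4 cycles of lengths [100, 20, 4, 1].
sign(π) = (−1)^{n − #cycles} = (−1)^{125−4} = (−1)^121 = -1.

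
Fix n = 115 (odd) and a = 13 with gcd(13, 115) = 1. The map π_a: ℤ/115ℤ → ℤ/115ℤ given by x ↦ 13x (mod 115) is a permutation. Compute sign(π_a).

Orbit of 96 under x↦13x: [96, 98, 9, 2, 26, 108, 24]… (length divides ord_115(13)).
Cycle type of π: 44×2 + 11×2 + 4 + 1; total 6 cycles.
sign(π) = (−1)^{n − #cycles} = (−1)^{115−6} = (−1)^109 = -1.
Check: (13/115) = -1 by Zolotarev.

-1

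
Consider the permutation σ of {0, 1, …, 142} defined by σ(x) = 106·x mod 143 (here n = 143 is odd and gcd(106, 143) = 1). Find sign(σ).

Start at x=53: 53 → 41 → 56 → 73 → 16 → 123 → 25 → … (one orbit).
Cycle type of π: 60×2 + 12 + 10 + 1; total 5 cycles.
With 5 cycles on 143 points, sign = (−1)^{143−5} = +1.
The Jacobi symbol (106|143) = +1 (Zolotarev) agrees.

+1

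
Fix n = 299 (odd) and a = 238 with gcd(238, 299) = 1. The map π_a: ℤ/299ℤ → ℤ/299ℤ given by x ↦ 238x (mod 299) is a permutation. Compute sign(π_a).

+1

Orbit of 282 under x↦238x: [282, 140, 131, 82, 81, 142, 9]… (length divides ord_299(238)).
Cycle type of π: 66×4 + 11×2 + 6×2 + 1; total 9 cycles.
9 cycles on 299: each ℓ→(−1)^(ℓ−1), product (−1)^290 = +1.
(238|299)_J = +1 (Zolotarev's lemma cross-check).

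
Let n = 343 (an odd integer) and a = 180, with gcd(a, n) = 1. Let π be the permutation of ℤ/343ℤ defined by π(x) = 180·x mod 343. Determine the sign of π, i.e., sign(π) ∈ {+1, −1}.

-1

Trace 208: π^k(208) = [208, 53, 279, 142, 178, 141, 341] for k=0..6.
Cycle lengths of π_180 on ℤ/343ℤ: [294, 42, 6, 1]; 4 cycles in total.
n − c = 343 − 4 = 339; sign = (−1)^339 = -1.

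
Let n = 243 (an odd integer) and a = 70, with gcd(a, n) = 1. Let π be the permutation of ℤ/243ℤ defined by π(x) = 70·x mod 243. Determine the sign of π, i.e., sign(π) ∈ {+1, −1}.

Orbit of 88 under x↦70x: [88, 85, 118, 241, 103, 163, 232]… (length divides ord_243(70)).
11 cycles of lengths [81, 81, 27, 27, 9, 9, 3, 3, 1, 1, 1].
11 cycles on 243: each ℓ→(−1)^(ℓ−1), product (−1)^232 = +1.

+1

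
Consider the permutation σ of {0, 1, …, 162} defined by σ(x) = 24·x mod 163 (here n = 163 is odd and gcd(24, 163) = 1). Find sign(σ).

Orbit of 88 under x↦24x: [88, 156, 158, 43, 54, 155, 134]… (length divides ord_163(24)).
3 cycles of lengths [81, 81, 1].
n − c = 163 − 3 = 160; sign = (−1)^160 = +1.

+1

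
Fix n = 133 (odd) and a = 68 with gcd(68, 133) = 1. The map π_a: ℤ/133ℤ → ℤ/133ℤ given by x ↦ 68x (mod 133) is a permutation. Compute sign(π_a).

-1

Orbit of 102 under x↦68x: [102, 20, 30, 45, 1, 68]… (length divides ord_133(68)).
26 cycles of lengths [6, 6, 6, 6, 6, 6, 6, 6, 6, 6, 6, 6, 6, 6, 6, 6, 6, 6, 6, 3, 3, 3, 3, 3, 3, 1].
Σ(ℓ_i−1) = 133−26 = 107; sign = (−1)^107 = -1.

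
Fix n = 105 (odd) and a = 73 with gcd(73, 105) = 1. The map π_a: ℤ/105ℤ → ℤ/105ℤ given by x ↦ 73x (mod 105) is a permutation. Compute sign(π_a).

+1

Trace 97: π^k(97) = [97, 46, 103, 64, 52, 16, 13] for k=0..6.
15 cycles of lengths [12, 12, 12, 12, 12, 12, 6, 6, 6, 4, 4, 4, 1, 1, 1].
105 − 15 = 90 transpositions; sign(π) = (−1)^90 = +1.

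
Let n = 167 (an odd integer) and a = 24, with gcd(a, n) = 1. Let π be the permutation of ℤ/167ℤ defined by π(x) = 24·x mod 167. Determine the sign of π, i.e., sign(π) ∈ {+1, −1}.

+1

Orbit of 116 under x↦24x: [116, 112, 16, 50, 31, 76, 154]… (length divides ord_167(24)).
The orbit structure of x ↦ 24x mod 167: 3 orbits of sizes [83, 83, 1].
Σ(ℓ_i−1) = 167−3 = 164; sign = (−1)^164 = +1.
Zolotarev: (24|167) = +1, matching the cycle-count sign.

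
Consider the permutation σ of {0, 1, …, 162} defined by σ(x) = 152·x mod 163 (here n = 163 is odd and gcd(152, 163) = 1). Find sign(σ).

Start at x=21: 21 → 95 → 96 → 85 → 43 → 16 → 150 → … (one orbit).
3 cycles of lengths [81, 81, 1].
sign(π) = (−1)^{n − #cycles} = (−1)^{163−3} = (−1)^160 = +1.
The Jacobi symbol (152|163) = +1 (Zolotarev) agrees.

+1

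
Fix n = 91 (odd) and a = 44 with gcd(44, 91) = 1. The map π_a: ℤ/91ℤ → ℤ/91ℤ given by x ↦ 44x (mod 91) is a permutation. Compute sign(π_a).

Orbit of 8 under x↦44x: [8, 79, 18, 64, 86, 53, 57]… (length divides ord_91(44)).
Decompose π into cycles: lengths [12, 12, 12, 12, 12, 12, 4, 4, 4, 3, 3, 1] (12 cycles, including the fixed point 0).
91 − 12 = 79 transpositions; sign(π) = (−1)^79 = -1.
Zolotarev: (44|91) = -1, matching the cycle-count sign.

-1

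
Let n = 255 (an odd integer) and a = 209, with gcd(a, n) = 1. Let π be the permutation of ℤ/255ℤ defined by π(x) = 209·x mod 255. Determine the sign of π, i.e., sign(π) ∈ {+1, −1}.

+1

Orbit of 74 under x↦209x: [74, 166, 14, 121, 44, 16, 29]… (length divides ord_255(209)).
23 cycles of lengths [16, 16, 16, 16, 16, 16, 16, 16, 16, 16, 16, 16, 16, 16, 16, 2, 2, 2, 2, 2, 2, 2, 1].
With 23 cycles on 255 points, sign = (−1)^{255−23} = +1.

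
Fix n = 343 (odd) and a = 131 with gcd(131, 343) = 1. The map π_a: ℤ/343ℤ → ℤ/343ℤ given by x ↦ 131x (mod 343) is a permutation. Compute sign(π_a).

-1

Trace 93: π^k(93) = [93, 178, 337, 243, 277, 272, 303] for k=0..6.
Cycle type of π: 294 + 42 + 6 + 1; total 4 cycles.
Σ(ℓ_i−1) = 343−4 = 339; sign = (−1)^339 = -1.
Via Zolotarev, sign(π_{131}) = (131|343) = -1.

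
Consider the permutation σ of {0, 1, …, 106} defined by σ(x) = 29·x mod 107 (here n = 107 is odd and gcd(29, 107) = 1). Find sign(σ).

Orbit of 19 under x↦29x: [19, 16, 36, 81, 102, 69, 75]… (length divides ord_107(29)).
The orbit structure of x ↦ 29x mod 107: 3 orbits of sizes [53, 53, 1].
107 − 3 = 104 transpositions; sign(π) = (−1)^104 = +1.
Zolotarev: (29|107) = +1, matching the cycle-count sign.

+1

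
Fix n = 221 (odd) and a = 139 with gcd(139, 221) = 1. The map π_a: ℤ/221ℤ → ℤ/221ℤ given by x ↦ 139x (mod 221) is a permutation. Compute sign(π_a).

Orbit of 40 under x↦139x: [40, 35, 3, 196, 61, 81, 209]… (length divides ord_221(139)).
10 cycles of lengths [48, 48, 48, 48, 16, 3, 3, 3, 3, 1].
221 − 10 = 211 transpositions; sign(π) = (−1)^211 = -1.

-1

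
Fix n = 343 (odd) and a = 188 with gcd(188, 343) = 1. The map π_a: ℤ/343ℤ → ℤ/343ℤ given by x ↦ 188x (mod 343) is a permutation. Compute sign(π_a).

-1

Trace 48: π^k(48) = [48, 106, 34, 218, 167, 183, 104] for k=0..6.
Cycle type of π: 98×3 + 14×3 + 2×3 + 1; total 10 cycles.
n − c = 343 − 10 = 333; sign = (−1)^333 = -1.
Via Zolotarev, sign(π_{188}) = (188|343) = -1.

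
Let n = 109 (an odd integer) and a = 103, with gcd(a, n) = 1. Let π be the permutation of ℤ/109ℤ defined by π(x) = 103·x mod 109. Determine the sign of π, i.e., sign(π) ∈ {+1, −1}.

-1

Start at x=82: 82 → 53 → 9 → 55 → 106 → 18 → 1 → … (one orbit).
2 cycles of lengths [108, 1].
109 − 2 = 107 transpositions; sign(π) = (−1)^107 = -1.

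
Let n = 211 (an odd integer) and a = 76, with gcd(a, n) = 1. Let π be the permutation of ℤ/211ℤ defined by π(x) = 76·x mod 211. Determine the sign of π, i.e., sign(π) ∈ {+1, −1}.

+1

Start at x=79: 79 → 96 → 122 → 199 → 143 → 107 → 114 → … (one orbit).
π_76 has 7 disjoint cycles with lengths [35, 35, 35, 35, 35, 35, 1] on {0,…,210}.
sign(π) = (−1)^{n − #cycles} = (−1)^{211−7} = (−1)^204 = +1.
Zolotarev: (76|211) = +1, matching the cycle-count sign.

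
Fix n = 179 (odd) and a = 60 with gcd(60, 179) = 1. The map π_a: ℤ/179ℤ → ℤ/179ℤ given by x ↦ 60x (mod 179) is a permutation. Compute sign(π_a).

+1

Trace 60: π^k(60) = [60, 20, 126, 42, 14, 124, 101] for k=0..6.
Cycle type of π: 89×2 + 1; total 3 cycles.
With 3 cycles on 179 points, sign = (−1)^{179−3} = +1.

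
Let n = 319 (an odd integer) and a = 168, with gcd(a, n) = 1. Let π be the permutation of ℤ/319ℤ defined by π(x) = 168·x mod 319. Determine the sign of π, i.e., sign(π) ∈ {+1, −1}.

+1

Start at x=262: 262 → 313 → 268 → 45 → 223 → 141 → 82 → … (one orbit).
Decompose π into cycles: lengths [35, 35, 35, 35, 35, 35, 35, 35, 7, 7, 7, 7, 5, 5, 1] (15 cycles, including the fixed point 0).
Σ(ℓ_i−1) = 319−15 = 304; sign = (−1)^304 = +1.
(168|319)_J = +1 (Zolotarev's lemma cross-check).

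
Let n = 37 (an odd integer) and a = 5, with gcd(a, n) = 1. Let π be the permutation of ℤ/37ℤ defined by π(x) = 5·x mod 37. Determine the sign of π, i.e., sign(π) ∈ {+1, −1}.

Trace 17: π^k(17) = [17, 11, 18, 16, 6, 30, 2] for k=0..6.
2 cycles of lengths [36, 1].
n − c = 37 − 2 = 35; sign = (−1)^35 = -1.
The Jacobi symbol (5|37) = -1 (Zolotarev) agrees.

-1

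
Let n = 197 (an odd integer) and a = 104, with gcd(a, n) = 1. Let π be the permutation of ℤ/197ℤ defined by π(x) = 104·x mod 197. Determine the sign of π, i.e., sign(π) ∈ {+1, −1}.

Orbit of 1 under x↦104x: [1, 104, 178, 191, 164, 114, 36]… (length divides ord_197(104)).
The orbit structure of x ↦ 104x mod 197: 29 orbits of sizes [7, 7, 7, 7, 7, 7, 7, 7, 7, 7, 7, 7, 7, 7, 7, 7, 7, 7, 7, 7, 7, 7, 7, 7, 7, 7, 7, 7, 1].
sign(π) = (−1)^{n − #cycles} = (−1)^{197−29} = (−1)^168 = +1.

+1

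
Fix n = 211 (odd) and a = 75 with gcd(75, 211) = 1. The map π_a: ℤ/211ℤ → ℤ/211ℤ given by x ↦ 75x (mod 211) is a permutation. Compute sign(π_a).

Trace 33: π^k(33) = [33, 154, 156, 95, 162, 123, 152] for k=0..6.
2 cycles of lengths [210, 1].
2 cycles on 211: each ℓ→(−1)^(ℓ−1), product (−1)^209 = -1.
The Jacobi symbol (75|211) = -1 (Zolotarev) agrees.

-1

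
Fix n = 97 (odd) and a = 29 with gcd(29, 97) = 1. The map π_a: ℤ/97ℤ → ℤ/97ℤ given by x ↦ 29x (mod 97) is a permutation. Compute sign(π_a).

Orbit of 27 under x↦29x: [27, 7, 9, 67, 3, 87, 1]… (length divides ord_97(29)).
Decompose π into cycles: lengths [96, 1] (2 cycles, including the fixed point 0).
2 cycles on 97: each ℓ→(−1)^(ℓ−1), product (−1)^95 = -1.

-1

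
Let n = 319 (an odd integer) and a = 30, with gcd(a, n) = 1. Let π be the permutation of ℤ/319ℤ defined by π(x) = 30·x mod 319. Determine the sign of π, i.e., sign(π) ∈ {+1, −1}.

-1

Orbit of 291 under x↦30x: [291, 117, 1, 30, 262, 204, 59]… (length divides ord_319(30)).
The orbit structure of x ↦ 30x mod 319: 58 orbits of sizes [10, 10, 10, 10, 10, 10, 10, 10, 10, 10, 10, 10, 10, 10, 10, 10, 10, 10, 10, 10, 10, 10, 10, 10, 10, 10, 10, 10, 10, 1, 1, 1, 1, 1, 1, 1, 1, 1, 1, 1, 1, 1, 1, 1, 1, 1, 1, 1, 1, 1, 1, 1, 1, 1, 1, 1, 1, 1].
58 cycles on 319: each ℓ→(−1)^(ℓ−1), product (−1)^261 = -1.
Check: (30/319) = -1 by Zolotarev.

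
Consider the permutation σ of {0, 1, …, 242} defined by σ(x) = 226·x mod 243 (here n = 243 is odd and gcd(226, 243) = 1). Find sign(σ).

+1

Orbit of 91 under x↦226x: [91, 154, 55, 37, 100, 1, 226]… (length divides ord_243(226)).
Cycle lengths of π_226 on ℤ/243ℤ: [27, 27, 27, 27, 27, 27, 9, 9, 9, 9, 9, 9, 3, 3, 3, 3, 3, 3, 1, 1, 1, 1, 1, 1, 1, 1, 1]; 27 cycles in total.
n − c = 243 − 27 = 216; sign = (−1)^216 = +1.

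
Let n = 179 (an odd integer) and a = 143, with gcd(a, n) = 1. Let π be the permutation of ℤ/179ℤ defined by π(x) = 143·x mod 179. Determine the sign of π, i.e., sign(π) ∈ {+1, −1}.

-1

Start at x=161: 161 → 111 → 121 → 119 → 12 → 105 → 158 → … (one orbit).
Cycle type of π: 178 + 1; total 2 cycles.
Σ(ℓ_i−1) = 179−2 = 177; sign = (−1)^177 = -1.
Zolotarev: (143|179) = -1, matching the cycle-count sign.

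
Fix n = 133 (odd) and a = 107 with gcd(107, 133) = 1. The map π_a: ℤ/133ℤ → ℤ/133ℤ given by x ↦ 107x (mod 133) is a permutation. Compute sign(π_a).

Orbit of 121 under x↦107x: [121, 46, 1, 107, 11, 113]… (length divides ord_133(107)).
Decompose π into cycles: lengths [6, 6, 6, 6, 6, 6, 6, 6, 6, 6, 6, 6, 6, 6, 6, 6, 6, 6, 6, 6, 6, 3, 3, 1] (24 cycles, including the fixed point 0).
n − c = 133 − 24 = 109; sign = (−1)^109 = -1.
The Jacobi symbol (107|133) = -1 (Zolotarev) agrees.

-1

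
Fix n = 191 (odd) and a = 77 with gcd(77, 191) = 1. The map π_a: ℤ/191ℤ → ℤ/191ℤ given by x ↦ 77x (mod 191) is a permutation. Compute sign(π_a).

Start at x=108: 108 → 103 → 100 → 60 → 36 → 98 → 97 → … (one orbit).
π_77 has 3 disjoint cycles with lengths [95, 95, 1] on {0,…,190}.
191 − 3 = 188 transpositions; sign(π) = (−1)^188 = +1.
Check: (77/191) = +1 by Zolotarev.

+1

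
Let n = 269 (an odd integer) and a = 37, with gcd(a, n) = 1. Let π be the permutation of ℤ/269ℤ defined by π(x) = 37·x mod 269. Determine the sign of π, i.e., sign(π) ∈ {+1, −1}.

+1

Orbit of 177 under x↦37x: [177, 93, 213, 80, 1, 37, 24]… (length divides ord_269(37)).
The orbit structure of x ↦ 37x mod 269: 5 orbits of sizes [67, 67, 67, 67, 1].
Σ(ℓ_i−1) = 269−5 = 264; sign = (−1)^264 = +1.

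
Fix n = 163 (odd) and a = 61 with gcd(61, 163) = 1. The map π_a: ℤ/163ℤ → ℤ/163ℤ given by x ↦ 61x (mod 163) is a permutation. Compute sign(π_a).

Start at x=155: 155 → 1 → 61 → 135 → 85 → 132 → 65 → … (one orbit).
Cycle type of π: 27×6 + 1; total 7 cycles.
With 7 cycles on 163 points, sign = (−1)^{163−7} = +1.
(61|163)_J = +1 (Zolotarev's lemma cross-check).

+1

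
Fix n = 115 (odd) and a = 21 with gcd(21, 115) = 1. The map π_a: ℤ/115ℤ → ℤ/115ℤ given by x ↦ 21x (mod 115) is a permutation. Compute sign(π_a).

Trace 81: π^k(81) = [81, 91, 71, 111, 31, 76, 101] for k=0..6.
Cycle type of π: 22×5 + 1×5; total 10 cycles.
n − c = 115 − 10 = 105; sign = (−1)^105 = -1.

-1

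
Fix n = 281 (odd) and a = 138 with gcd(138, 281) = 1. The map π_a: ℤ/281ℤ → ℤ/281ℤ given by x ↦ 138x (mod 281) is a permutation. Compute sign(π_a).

Trace 63: π^k(63) = [63, 264, 183, 245, 90, 56, 141] for k=0..6.
3 cycles of lengths [140, 140, 1].
Σ(ℓ_i−1) = 281−3 = 278; sign = (−1)^278 = +1.
Check: (138/281) = +1 by Zolotarev.

+1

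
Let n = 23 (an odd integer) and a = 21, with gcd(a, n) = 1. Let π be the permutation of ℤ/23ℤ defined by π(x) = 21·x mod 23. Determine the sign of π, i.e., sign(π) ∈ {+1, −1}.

Orbit of 11 under x↦21x: [11, 1, 21, 4, 15, 16, 14]… (length divides ord_23(21)).
π_21 has 2 disjoint cycles with lengths [22, 1] on {0,…,22}.
Σ(ℓ_i−1) = 23−2 = 21; sign = (−1)^21 = -1.

-1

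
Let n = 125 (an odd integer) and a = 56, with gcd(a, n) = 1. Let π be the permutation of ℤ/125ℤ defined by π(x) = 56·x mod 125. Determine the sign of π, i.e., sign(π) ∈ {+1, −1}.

+1

Trace 31: π^k(31) = [31, 111, 91, 96, 1, 56, 11] for k=0..6.
π_56 has 13 disjoint cycles with lengths [25, 25, 25, 25, 5, 5, 5, 5, 1, 1, 1, 1, 1] on {0,…,124}.
Σ(ℓ_i−1) = 125−13 = 112; sign = (−1)^112 = +1.
Check: (56/125) = +1 by Zolotarev.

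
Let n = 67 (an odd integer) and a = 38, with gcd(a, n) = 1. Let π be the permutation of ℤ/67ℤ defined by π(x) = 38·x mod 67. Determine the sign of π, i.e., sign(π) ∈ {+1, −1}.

Start at x=38: 38 → 37 → 66 → 29 → 30 → 1 → 38 (one orbit).
12 cycles of lengths [6, 6, 6, 6, 6, 6, 6, 6, 6, 6, 6, 1].
67 − 12 = 55 transpositions; sign(π) = (−1)^55 = -1.
(38|67)_J = -1 (Zolotarev's lemma cross-check).

-1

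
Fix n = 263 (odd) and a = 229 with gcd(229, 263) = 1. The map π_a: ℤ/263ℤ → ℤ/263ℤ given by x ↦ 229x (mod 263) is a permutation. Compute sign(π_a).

-1

Start at x=190: 190 → 115 → 35 → 125 → 221 → 113 → 103 → … (one orbit).
π_229 has 2 disjoint cycles with lengths [262, 1] on {0,…,262}.
Σ(ℓ_i−1) = 263−2 = 261; sign = (−1)^261 = -1.
Zolotarev: (229|263) = -1, matching the cycle-count sign.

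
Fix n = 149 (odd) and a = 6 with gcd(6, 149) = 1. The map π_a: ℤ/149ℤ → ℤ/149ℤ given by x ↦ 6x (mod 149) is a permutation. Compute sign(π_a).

Start at x=33: 33 → 49 → 145 → 125 → 5 → 30 → 31 → … (one orbit).
Cycle type of π: 37×4 + 1; total 5 cycles.
sign(π) = (−1)^{n − #cycles} = (−1)^{149−5} = (−1)^144 = +1.
Zolotarev: (6|149) = +1, matching the cycle-count sign.

+1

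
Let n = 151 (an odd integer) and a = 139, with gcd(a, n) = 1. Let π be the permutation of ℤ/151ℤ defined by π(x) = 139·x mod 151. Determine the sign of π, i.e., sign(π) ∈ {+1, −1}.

Orbit of 80 under x↦139x: [80, 97, 44, 76, 145, 72, 42]… (length divides ord_151(139)).
3 cycles of lengths [75, 75, 1].
3 cycles on 151: each ℓ→(−1)^(ℓ−1), product (−1)^148 = +1.

+1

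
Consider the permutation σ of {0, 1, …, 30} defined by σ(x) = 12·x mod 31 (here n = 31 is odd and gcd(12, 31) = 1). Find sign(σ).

-1

Trace 12: π^k(12) = [12, 20, 23, 28, 26, 2, 24] for k=0..6.
The orbit structure of x ↦ 12x mod 31: 2 orbits of sizes [30, 1].
Σ(ℓ_i−1) = 31−2 = 29; sign = (−1)^29 = -1.
(12|31)_J = -1 (Zolotarev's lemma cross-check).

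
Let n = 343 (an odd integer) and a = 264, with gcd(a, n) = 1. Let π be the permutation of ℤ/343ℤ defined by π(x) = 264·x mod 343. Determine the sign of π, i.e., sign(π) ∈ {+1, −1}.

Start at x=197: 197 → 215 → 165 → 342 → 79 → 276 → 148 → … (one orbit).
Cycle lengths of π_264 on ℤ/343ℤ: [42, 42, 42, 42, 42, 42, 42, 6, 6, 6, 6, 6, 6, 6, 6, 1]; 16 cycles in total.
343 − 16 = 327 transpositions; sign(π) = (−1)^327 = -1.
The Jacobi symbol (264|343) = -1 (Zolotarev) agrees.

-1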